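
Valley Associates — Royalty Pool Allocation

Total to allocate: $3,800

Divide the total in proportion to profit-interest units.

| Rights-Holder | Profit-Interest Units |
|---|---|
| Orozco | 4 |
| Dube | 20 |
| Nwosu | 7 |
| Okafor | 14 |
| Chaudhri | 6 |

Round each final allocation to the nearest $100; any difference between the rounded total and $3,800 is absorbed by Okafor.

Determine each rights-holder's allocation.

Combined profit-interest units = 51.
Unrounded shares: Orozco 4/51 × $3,800 = 298.04; Dube 20/51 × $3,800 = 1,490.20; Nwosu 7/51 × $3,800 = 521.57; Okafor 14/51 × $3,800 = 1,043.14; Chaudhri 6/51 × $3,800 = 447.06.
After rounding ($100): Orozco $300; Dube $1,500; Nwosu $500; Okafor $1,000; Chaudhri $400. Sum = $3,700.
Difference $3,800 − $3,700 = +$100 applied to Okafor: Okafor becomes $1,100.

Orozco: $300 | Dube: $1,500 | Nwosu: $500 | Okafor: $1,100 | Chaudhri: $400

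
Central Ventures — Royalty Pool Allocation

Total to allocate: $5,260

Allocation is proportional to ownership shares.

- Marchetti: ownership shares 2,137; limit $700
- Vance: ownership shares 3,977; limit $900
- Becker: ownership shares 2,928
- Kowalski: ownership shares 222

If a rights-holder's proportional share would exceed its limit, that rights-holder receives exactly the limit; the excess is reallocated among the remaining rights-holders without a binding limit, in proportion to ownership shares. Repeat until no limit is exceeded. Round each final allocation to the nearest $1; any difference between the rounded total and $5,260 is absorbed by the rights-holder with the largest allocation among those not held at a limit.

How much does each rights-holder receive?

Combined ownership shares = 9,264.
Unconstrained shares: Marchetti 1,213.37; Vance 2,258.10; Becker 1,662.49; Kowalski 126.05.
Cap binds for Marchetti ($700), Vance ($900); balance $3,660 reallocated over remaining ownership shares 3,150.
Remaining shares: Becker 3,402.06 → $3,402; Kowalski 257.94 → $258.

Marchetti: $700 | Vance: $900 | Becker: $3,402 | Kowalski: $258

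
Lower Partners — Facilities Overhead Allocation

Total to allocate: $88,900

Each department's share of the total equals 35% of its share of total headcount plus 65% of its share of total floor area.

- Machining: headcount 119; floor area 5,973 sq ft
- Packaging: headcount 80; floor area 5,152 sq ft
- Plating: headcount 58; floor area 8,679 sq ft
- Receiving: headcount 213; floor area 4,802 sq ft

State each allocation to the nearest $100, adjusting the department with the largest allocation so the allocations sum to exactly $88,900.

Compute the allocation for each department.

Headcount total 470; floor area total 24,606.
Blended shares (35% headcount + 65% floor area): Machining 0.2464; Packaging 0.1957; Plating 0.2725; Receiving 0.2855.
Pro-rata amounts: Machining 21,905.11; Packaging 17,395.18; Plating 24,221.58; Receiving 25,378.12.
After rounding ($100): Machining $21,900; Packaging $17,400; Plating $24,200; Receiving $25,400. Sum = $88,900.
Sum already equals the total — no adjustment.

Machining: $21,900 · Packaging: $17,400 · Plating: $24,200 · Receiving: $25,400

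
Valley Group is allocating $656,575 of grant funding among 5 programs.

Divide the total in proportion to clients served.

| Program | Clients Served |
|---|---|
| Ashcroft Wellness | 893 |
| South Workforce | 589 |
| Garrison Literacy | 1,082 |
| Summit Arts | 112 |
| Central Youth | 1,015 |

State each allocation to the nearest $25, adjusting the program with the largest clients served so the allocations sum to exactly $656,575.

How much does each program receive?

Combined clients served = 893 + 589 + 1,082 + 112 + 1,015 = 3,691.
Unrounded shares: Ashcroft Wellness 158,851.66; South Workforce 104,774.50; Garrison Literacy 192,472.00; Summit Arts 19,923.16; Central Youth 180,553.68.
After rounding ($25): Ashcroft Wellness $158,850; South Workforce $104,775; Garrison Literacy $192,475; Summit Arts $19,925; Central Youth $180,550. Sum = $656,575.
Sum already equals the total — no adjustment.

Ashcroft Wellness: $158,850 | South Workforce: $104,775 | Garrison Literacy: $192,475 | Summit Arts: $19,925 | Central Youth: $180,550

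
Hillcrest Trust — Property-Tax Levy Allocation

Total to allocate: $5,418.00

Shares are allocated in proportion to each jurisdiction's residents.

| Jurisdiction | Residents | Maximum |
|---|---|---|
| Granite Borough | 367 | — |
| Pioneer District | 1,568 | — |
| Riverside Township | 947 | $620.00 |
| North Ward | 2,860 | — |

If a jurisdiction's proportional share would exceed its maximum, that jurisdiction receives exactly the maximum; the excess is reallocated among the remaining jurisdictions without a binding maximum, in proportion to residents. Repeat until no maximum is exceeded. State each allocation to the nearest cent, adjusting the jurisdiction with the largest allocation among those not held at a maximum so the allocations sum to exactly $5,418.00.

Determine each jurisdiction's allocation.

Granite Borough: $367.23; Pioneer District: $1,568.98; Riverside Township: $620.00; North Ward: $2,861.79

Total residents = 5,742.
Pro-rata shares before constraints: Granite Borough 346.2915; Pioneer District 1,479.5235; Riverside Township 893.5643; North Ward 2,698.6207.
Cap binds for Riverside Township ($620.00); remaining pool $4,798.00 reallocated over remaining residents 4,795.
Remaining shares: Granite Borough 367.2296 → $367.23; Pioneer District 1,568.9810 → $1,568.98; North Ward 2,861.7894 → $2,861.79.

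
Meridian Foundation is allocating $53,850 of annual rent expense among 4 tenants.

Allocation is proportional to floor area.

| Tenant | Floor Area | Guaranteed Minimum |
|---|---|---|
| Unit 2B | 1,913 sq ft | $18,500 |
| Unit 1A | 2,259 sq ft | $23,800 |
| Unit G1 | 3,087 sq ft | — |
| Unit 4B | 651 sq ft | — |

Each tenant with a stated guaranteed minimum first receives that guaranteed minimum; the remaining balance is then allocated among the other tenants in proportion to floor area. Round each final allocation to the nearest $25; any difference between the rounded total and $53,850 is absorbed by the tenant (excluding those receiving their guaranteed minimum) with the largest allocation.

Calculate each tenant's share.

Unit 2B: $18,500 · Unit 1A: $23,800 · Unit G1: $9,550 · Unit 4B: $2,000

Guaranteed amounts: Unit 2B $18,500; Unit 1A $23,800. Balance $11,550.
Balance split over remaining floor area 3,738: Unit G1 9,538.48 → $9,550; Unit 4B 2,011.52 → $2,000.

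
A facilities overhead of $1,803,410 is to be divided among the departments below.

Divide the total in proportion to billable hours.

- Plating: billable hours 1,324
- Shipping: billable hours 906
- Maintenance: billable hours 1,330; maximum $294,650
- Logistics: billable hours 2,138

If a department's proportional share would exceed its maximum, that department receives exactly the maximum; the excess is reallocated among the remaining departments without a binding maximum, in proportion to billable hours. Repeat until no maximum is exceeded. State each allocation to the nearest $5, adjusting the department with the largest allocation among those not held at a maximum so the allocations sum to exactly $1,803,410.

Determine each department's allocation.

Plating: $457,325 | Shipping: $312,945 | Maintenance: $294,650 | Logistics: $738,490

Sum of billable hours: 5,698.
Pro-rata shares before constraints: Plating 419,044.37; Shipping 286,747.89; Maintenance 420,943.37; Logistics 676,674.37.
Capped: Maintenance ($294,650); remaining pool $1,508,760 reallocated over remaining billable hours 4,368.
Remaining shares: Plating 457,325.60 → $457,325; Shipping 312,943.35 → $312,945; Logistics 738,491.04 → $738,490.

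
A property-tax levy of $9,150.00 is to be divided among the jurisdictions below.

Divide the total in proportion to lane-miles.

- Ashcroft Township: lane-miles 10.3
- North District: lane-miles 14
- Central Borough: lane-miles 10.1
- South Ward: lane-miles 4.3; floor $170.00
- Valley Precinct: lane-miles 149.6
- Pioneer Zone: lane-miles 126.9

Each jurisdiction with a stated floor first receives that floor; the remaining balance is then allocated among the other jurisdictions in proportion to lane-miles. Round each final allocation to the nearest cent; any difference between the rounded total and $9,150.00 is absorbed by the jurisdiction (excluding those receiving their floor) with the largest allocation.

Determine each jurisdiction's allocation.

Guaranteed amounts: South Ward $170.00. Residual $8,980.00.
Residual split over remaining lane-miles 310.9: Ashcroft Township 297.5040 → $297.50; North District 404.3744 → $404.37; Central Borough 291.7272 → $291.73; Valley Precinct 4,321.0293 → $4,321.03; Pioneer Zone 3,665.3651 → $3,665.37.

Ashcroft Township: $297.50 · North District: $404.37 · Central Borough: $291.73 · South Ward: $170.00 · Valley Precinct: $4,321.03 · Pioneer Zone: $3,665.37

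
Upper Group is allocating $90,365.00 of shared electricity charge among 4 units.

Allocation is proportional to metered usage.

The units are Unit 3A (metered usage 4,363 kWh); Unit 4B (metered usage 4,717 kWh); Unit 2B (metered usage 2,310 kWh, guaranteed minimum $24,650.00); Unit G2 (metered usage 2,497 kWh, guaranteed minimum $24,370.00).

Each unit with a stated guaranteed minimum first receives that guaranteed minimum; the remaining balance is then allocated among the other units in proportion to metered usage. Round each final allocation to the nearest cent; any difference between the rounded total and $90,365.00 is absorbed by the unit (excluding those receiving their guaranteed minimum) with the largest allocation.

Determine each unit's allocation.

Unit 3A: $19,866.55 · Unit 4B: $21,478.45 · Unit 2B: $24,650.00 · Unit G2: $24,370.00

Minimums first: Unit 2B $24,650.00; Unit G2 $24,370.00. Residual $41,345.00.
Residual split over remaining metered usage 9,080: Unit 3A 19,866.5457 → $19,866.55; Unit 4B 21,478.4543 → $21,478.45.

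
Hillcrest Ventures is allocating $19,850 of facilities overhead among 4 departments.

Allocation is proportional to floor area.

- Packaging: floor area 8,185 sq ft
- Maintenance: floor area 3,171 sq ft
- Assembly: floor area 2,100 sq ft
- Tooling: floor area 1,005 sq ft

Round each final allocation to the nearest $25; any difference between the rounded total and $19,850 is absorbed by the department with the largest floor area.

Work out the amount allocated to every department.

Sum of floor area: 14,461.
Proportional shares: Packaging 8,185/14,461 × $19,850 = 11,235.20; Maintenance 3,171/14,461 × $19,850 = 4,352.70; Assembly 2,100/14,461 × $19,850 = 2,882.58; Tooling 1,005/14,461 × $19,850 = 1,379.52.
At nearest $25: Packaging $11,225; Maintenance $4,350; Assembly $2,875; Tooling $1,375. Sum = $19,825.
Difference $19,850 − $19,825 = +$25 applied to largest floor area (Packaging): Packaging becomes $11,250.

Packaging: $11,250; Maintenance: $4,350; Assembly: $2,875; Tooling: $1,375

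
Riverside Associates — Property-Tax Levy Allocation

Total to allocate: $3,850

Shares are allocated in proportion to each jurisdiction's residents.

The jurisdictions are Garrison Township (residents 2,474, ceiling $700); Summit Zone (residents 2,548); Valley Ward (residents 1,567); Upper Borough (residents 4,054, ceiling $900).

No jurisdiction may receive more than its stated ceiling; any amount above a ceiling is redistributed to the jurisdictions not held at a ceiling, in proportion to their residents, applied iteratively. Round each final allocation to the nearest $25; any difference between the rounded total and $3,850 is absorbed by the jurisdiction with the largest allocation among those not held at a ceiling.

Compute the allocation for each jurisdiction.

Garrison Township: $700 | Summit Zone: $1,400 | Valley Ward: $850 | Upper Borough: $900

Total residents = 10,643.
Pro-rata shares before constraints: Garrison Township 894.95; Summit Zone 921.71; Valley Ward 566.85; Upper Borough 1,466.49.
Capped: Garrison Township ($700), Upper Borough ($900); remaining pool $2,250 reallocated over remaining residents 4,115.
Remaining shares: Summit Zone 1,393.20 → $1,400; Valley Ward 856.80 → $850.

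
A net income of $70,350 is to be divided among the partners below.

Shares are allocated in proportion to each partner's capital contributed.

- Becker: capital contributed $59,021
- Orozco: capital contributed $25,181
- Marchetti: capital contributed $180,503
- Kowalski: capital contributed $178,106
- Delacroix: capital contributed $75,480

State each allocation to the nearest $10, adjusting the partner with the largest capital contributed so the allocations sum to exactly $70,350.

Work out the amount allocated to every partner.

Capital contributed total: 518,291.
Proportional shares: Becker 59,021/518,291 × $70,350 = 8,011.19; Orozco 25,181/518,291 × $70,350 = 3,417.93; Marchetti 180,503/518,291 × $70,350 = 24,500.49; Kowalski 178,106/518,291 × $70,350 = 24,175.14; Delacroix 75,480/518,291 × $70,350 = 10,245.24.
After rounding ($10): Becker $8,010; Orozco $3,420; Marchetti $24,500; Kowalski $24,180; Delacroix $10,250. Sum = $70,360.
Difference $70,350 − $70,360 = −$10 applied to largest capital contributed (Marchetti): Marchetti becomes $24,490.

Becker: $8,010; Orozco: $3,420; Marchetti: $24,490; Kowalski: $24,180; Delacroix: $10,250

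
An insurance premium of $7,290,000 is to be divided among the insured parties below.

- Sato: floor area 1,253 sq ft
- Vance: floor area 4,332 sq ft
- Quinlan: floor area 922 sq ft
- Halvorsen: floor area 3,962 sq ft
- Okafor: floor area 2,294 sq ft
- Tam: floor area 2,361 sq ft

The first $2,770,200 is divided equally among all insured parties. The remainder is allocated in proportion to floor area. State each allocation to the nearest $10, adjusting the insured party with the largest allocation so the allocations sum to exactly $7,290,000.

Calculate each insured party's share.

Sato: $836,160 · Vance: $1,756,320 · Quinlan: $737,240 · Halvorsen: $1,645,740 · Okafor: $1,147,260 · Tam: $1,167,280

Equal tier: $2,770,200 ÷ 6 = $461,700 apiece.
Remainder $4,519,800 by floor area (total 15,124): Sato 374,458.44 → $374,460; Vance 1,294,616.08 → $1,294,620; Quinlan 275,539.25 → $275,540; Halvorsen 1,184,041.76 → $1,184,040; Okafor 685,560.78 → $685,560; Tam 705,583.69 → $705,580.
Totals: Sato $461,700 + $374,460 = $836,160; Vance $461,700 + $1,294,620 = $1,756,320; Quinlan $461,700 + $275,540 = $737,240; Halvorsen $461,700 + $1,184,040 = $1,645,740; Okafor $461,700 + $685,560 = $1,147,260; Tam $461,700 + $705,580 = $1,167,280.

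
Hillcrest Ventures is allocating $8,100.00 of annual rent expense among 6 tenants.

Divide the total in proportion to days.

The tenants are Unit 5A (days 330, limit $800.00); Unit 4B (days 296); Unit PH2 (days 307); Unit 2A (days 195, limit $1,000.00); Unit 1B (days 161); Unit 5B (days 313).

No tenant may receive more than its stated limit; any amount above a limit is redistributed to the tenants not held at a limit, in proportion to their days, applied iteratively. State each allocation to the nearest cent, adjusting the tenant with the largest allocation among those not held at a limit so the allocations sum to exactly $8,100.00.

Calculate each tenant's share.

Unit 5A: $800.00; Unit 4B: $1,731.48; Unit PH2: $1,795.82; Unit 2A: $1,000.00; Unit 1B: $941.78; Unit 5B: $1,830.92

Combined days = 1,602.
Unconstrained shares: Unit 5A 1,668.5393; Unit 4B 1,496.6292; Unit PH2 1,552.2472; Unit 2A 985.9551; Unit 1B 814.0449; Unit 5B 1,582.5843.
Cap binds for Unit 5A ($800.00); residual $7,300.00 reallocated over remaining days 1,272.
Cap binds for Unit 2A ($1,000.00); residual $6,300.00 reallocated over remaining days 1,077.
Remaining shares: Unit 4B 1,731.4763 → $1,731.48; Unit PH2 1,795.8217 → $1,795.82; Unit 1B 941.7827 → $941.78; Unit 5B 1,830.9192 → $1,830.92.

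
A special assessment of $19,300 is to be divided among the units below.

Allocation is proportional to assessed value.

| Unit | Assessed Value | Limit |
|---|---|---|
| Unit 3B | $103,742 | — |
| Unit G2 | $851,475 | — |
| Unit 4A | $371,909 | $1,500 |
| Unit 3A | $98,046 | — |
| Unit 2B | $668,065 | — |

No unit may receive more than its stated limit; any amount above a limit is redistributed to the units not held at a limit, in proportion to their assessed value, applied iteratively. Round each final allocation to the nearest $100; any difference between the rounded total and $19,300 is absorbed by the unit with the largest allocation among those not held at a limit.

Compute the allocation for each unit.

Unit 3B: $1,100; Unit G2: $8,800; Unit 4A: $1,500; Unit 3A: $1,000; Unit 2B: $6,900

Sum of assessed value: 2,093,237.
Pro-rata shares before constraints: Unit 3B 956.52; Unit G2 7,850.74; Unit 4A 3,429.06; Unit 3A 904.00; Unit 2B 6,159.67.
Held at cap: Unit 4A ($1,500); remaining pool $17,800 reallocated over remaining assessed value 1,721,328.
Remaining shares: Unit 3B 1,072.78 → $1,100; Unit G2 8,804.98 → $8,800; Unit 3A 1,013.88 → $1,000; Unit 2B 6,908.36 → $6,900.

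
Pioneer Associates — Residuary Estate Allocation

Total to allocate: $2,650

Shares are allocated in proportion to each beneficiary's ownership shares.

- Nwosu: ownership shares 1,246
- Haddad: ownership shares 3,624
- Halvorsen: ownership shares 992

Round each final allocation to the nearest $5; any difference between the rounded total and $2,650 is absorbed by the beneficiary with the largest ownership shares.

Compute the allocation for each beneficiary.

Sum of ownership shares: 1,246 + 3,624 + 992 = 5,862.
Proportional shares: Nwosu 563.27; Haddad 1,638.28; Halvorsen 448.45.
At nearest $5: Nwosu $565; Haddad $1,640; Halvorsen $450. Sum = $2,655.
Difference $2,650 − $2,655 = −$5 applied to largest ownership shares (Haddad): Haddad becomes $1,635.

Nwosu: $565 | Haddad: $1,635 | Halvorsen: $450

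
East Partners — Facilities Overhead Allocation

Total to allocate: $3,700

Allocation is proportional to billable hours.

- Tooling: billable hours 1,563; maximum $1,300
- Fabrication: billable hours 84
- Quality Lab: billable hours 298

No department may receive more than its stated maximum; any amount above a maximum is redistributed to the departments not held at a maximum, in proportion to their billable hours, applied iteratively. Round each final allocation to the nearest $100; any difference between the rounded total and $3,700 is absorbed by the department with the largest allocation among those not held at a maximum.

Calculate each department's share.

Tooling: $1,300; Fabrication: $500; Quality Lab: $1,900

Total billable hours = 1,945.
Pro-rata shares before constraints: Tooling 2,973.32; Fabrication 159.79; Quality Lab 566.89.
Capped: Tooling ($1,300); remaining pool $2,400 reallocated over remaining billable hours 382.
Shares after redistribution: Fabrication 527.75 → $500; Quality Lab 1,872.25 → $1,900.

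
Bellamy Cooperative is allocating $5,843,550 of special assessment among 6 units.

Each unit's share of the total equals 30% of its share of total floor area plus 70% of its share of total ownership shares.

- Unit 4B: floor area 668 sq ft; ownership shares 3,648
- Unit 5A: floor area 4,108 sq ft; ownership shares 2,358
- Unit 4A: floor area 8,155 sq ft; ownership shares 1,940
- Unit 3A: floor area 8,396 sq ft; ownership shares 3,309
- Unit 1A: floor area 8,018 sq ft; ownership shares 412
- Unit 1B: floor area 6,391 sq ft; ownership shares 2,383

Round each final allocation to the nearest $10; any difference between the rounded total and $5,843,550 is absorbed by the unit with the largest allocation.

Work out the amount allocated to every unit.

Floor area total 35,736; ownership shares total 14,050.
Combined weights (30% floor area + 70% ownership shares): Unit 4B 0.1874; Unit 5A 0.1520; Unit 4A 0.1651; Unit 3A 0.2353; Unit 1A 0.0878; Unit 1B 0.1724.
Raw shares: Unit 4B 1,094,839.82; Unit 5A 888,024.77; Unit 4A 964,858.81; Unit 3A 1,375,248.85; Unit 1A 513,279.70; Unit 1B 1,007,298.05.
At nearest $10: Unit 4B $1,094,840; Unit 5A $888,020; Unit 4A $964,860; Unit 3A $1,375,250; Unit 1A $513,280; Unit 1B $1,007,300. Sum = $5,843,550.
Sum already equals the total — no adjustment.

Unit 4B: $1,094,840 | Unit 5A: $888,020 | Unit 4A: $964,860 | Unit 3A: $1,375,250 | Unit 1A: $513,280 | Unit 1B: $1,007,300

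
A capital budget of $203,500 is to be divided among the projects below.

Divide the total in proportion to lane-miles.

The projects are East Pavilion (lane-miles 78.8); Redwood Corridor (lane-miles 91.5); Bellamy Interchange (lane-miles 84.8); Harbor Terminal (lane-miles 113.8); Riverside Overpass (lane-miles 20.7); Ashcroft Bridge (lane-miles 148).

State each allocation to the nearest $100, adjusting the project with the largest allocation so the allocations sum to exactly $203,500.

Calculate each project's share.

Lane-miles total: 537.6.
Unrounded shares: East Pavilion 78.8/537.6 × $203,500 = 29,828.50; Redwood Corridor 91.5/537.6 × $203,500 = 34,635.88; Bellamy Interchange 84.8/537.6 × $203,500 = 32,099.70; Harbor Terminal 113.8/537.6 × $203,500 = 43,077.19; Riverside Overpass 20.7/537.6 × $203,500 = 7,835.66; Ashcroft Bridge 148/537.6 × $203,500 = 56,023.07.
Rounded to nearest $100: East Pavilion $29,800; Redwood Corridor $34,600; Bellamy Interchange $32,100; Harbor Terminal $43,100; Riverside Overpass $7,800; Ashcroft Bridge $56,000. Sum = $203,400.
Difference $203,500 − $203,400 = +$100 applied to largest allocation (Ashcroft Bridge): Ashcroft Bridge becomes $56,100.

East Pavilion: $29,800 | Redwood Corridor: $34,600 | Bellamy Interchange: $32,100 | Harbor Terminal: $43,100 | Riverside Overpass: $7,800 | Ashcroft Bridge: $56,100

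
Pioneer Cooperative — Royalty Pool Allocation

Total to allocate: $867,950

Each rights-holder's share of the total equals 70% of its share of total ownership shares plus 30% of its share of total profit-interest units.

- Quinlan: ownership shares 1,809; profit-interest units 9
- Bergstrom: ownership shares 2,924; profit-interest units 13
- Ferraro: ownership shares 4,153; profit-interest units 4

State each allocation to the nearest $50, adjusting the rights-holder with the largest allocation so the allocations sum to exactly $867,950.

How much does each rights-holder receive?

Quinlan: $213,800; Bergstrom: $330,150; Ferraro: $324,000

Ownership shares total 8,886; profit-interest units total 26.
Composite weights (70% ownership shares + 30% profit-interest units): Quinlan 0.2464; Bergstrom 0.3803; Ferraro 0.3733.
Pro-rata amounts: Quinlan 213,820.54; Bergstrom 330,115.98; Ferraro 324,013.48.
At nearest $50: Quinlan $213,800; Bergstrom $330,100; Ferraro $324,000. Sum = $867,900.
Difference $867,950 − $867,900 = +$50 applied to largest allocation (Bergstrom): Bergstrom becomes $330,150.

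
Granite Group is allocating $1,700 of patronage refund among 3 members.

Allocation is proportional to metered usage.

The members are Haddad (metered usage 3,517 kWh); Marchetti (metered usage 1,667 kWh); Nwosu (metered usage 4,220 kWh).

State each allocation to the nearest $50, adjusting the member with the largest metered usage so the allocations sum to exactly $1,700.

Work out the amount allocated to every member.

Metered usage total: 3,517 + 1,667 + 4,220 = 9,404.
Pro-rata amounts: Haddad 635.78; Marchetti 301.35; Nwosu 762.87.
Rounded to nearest $50: Haddad $650; Marchetti $300; Nwosu $750. Sum = $1,700.
Sum already equals the total — no adjustment.

Haddad: $650 · Marchetti: $300 · Nwosu: $750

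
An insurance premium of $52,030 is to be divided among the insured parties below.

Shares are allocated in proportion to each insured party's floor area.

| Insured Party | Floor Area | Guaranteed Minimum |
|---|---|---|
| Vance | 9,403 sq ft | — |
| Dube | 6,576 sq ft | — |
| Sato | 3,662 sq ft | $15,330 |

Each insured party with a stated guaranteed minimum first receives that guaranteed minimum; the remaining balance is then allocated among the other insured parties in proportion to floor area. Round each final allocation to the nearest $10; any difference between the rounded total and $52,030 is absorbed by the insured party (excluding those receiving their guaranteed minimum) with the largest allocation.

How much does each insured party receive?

Vance: $21,600; Dube: $15,100; Sato: $15,330

Minimums first: Sato $15,330. Remaining pool $36,700.
Remaining pool split over remaining floor area 15,979: Vance 21,596.48 → $21,600; Dube 15,103.52 → $15,100.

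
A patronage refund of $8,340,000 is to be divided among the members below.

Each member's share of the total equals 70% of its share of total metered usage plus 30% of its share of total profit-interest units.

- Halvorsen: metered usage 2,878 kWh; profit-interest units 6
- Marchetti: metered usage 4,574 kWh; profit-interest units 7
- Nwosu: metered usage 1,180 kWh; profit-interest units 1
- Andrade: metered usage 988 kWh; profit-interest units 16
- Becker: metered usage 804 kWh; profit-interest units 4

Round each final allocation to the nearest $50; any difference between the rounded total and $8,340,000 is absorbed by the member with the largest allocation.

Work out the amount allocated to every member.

Totals — metered usage 10,424, profit-interest units 34.
Combined weights (70% metered usage + 30% profit-interest units): Halvorsen 0.2462; Marchetti 0.3689; Nwosu 0.0881; Andrade 0.2075; Becker 0.0893.
Raw shares: Halvorsen 2,053,364.02; Marchetti 3,076,803.37; Nwosu 734,451.63; Andrade 1,730,744.84; Becker 744,636.13.
Rounded to nearest $50: Halvorsen $2,053,350; Marchetti $3,076,800; Nwosu $734,450; Andrade $1,730,750; Becker $744,650. Sum = $8,340,000.
Sum already equals the total — no adjustment.

Halvorsen: $2,053,350 · Marchetti: $3,076,800 · Nwosu: $734,450 · Andrade: $1,730,750 · Becker: $744,650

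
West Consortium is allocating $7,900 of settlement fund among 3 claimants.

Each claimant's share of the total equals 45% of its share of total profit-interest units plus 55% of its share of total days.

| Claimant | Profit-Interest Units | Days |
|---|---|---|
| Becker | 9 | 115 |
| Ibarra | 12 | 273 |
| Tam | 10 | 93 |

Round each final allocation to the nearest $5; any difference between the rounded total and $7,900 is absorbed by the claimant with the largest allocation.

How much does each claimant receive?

Profit-interest units total 31; days total 481.
Combined weights (45% profit-interest units + 55% days): Becker 0.2621; Ibarra 0.4864; Tam 0.2515.
Raw shares: Becker 2,070.92; Ibarra 3,842.21; Tam 1,986.87.
After rounding ($5): Becker $2,070; Ibarra $3,840; Tam $1,985. Sum = $7,895.
Difference $7,900 − $7,895 = +$5 applied to largest allocation (Ibarra): Ibarra becomes $3,845.

Becker: $2,070; Ibarra: $3,845; Tam: $1,985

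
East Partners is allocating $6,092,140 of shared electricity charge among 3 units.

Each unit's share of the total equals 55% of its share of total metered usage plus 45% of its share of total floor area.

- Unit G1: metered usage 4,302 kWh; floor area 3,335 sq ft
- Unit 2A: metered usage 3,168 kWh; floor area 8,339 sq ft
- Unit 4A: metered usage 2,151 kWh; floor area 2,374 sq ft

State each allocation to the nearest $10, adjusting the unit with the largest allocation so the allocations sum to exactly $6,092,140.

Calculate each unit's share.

Unit G1: $2,149,070; Unit 2A: $2,730,660; Unit 4A: $1,212,410

Metered usage total 9,621; floor area total 14,048.
Composite weights (55% metered usage + 45% floor area): Unit G1 0.3528; Unit 2A 0.4482; Unit 4A 0.1990.
Pro-rata amounts: Unit G1 2,149,068.97; Unit 2A 2,730,663.28; Unit 4A 1,212,407.75.
After rounding ($10): Unit G1 $2,149,070; Unit 2A $2,730,660; Unit 4A $1,212,410. Sum = $6,092,140.
No rounding difference to absorb.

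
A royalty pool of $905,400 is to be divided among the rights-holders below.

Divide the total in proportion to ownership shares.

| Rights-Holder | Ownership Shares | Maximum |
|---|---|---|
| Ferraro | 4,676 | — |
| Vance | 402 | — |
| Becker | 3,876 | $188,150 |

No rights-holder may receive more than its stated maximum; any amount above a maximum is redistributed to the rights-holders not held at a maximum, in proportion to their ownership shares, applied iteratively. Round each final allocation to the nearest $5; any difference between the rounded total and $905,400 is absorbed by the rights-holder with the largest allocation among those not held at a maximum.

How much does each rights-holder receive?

Ferraro: $660,470 | Vance: $56,780 | Becker: $188,150

Total ownership shares = 8,954.
Proportional shares (ignoring caps): Ferraro 472,822.25; Vance 40,648.96; Becker 391,928.79.
Cap binds for Becker ($188,150); balance $717,250 reallocated over remaining ownership shares 5,078.
Remaining shares: Ferraro 660,468.89 → $660,470; Vance 56,781.11 → $56,780.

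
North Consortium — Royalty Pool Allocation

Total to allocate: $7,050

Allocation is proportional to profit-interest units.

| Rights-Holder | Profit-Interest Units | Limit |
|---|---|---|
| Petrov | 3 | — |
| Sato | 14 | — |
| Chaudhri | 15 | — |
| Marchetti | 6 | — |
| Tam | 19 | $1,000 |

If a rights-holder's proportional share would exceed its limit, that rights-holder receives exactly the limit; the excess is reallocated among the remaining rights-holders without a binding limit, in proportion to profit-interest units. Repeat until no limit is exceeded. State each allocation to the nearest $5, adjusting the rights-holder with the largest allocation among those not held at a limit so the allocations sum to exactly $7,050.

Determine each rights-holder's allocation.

Total profit-interest units = 57.
Unconstrained shares: Petrov 371.05; Sato 1,731.58; Chaudhri 1,855.26; Marchetti 742.11; Tam 2,350.00.
Held at cap: Tam ($1,000); balance $6,050 reallocated over remaining profit-interest units 38.
Remaining shares: Petrov 477.63 → $480; Sato 2,228.95 → $2,230; Chaudhri 2,388.16 → $2,390; Marchetti 955.26 → $955.
Rounding difference −$5 applied to Chaudhri → $2,385.

Petrov: $480; Sato: $2,230; Chaudhri: $2,385; Marchetti: $955; Tam: $1,000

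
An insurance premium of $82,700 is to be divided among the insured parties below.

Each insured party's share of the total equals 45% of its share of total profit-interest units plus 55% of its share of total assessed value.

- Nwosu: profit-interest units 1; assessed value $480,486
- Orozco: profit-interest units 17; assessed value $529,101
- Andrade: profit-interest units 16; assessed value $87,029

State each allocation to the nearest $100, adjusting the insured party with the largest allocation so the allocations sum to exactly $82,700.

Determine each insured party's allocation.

Totals — profit-interest units 34, assessed value 1,096,616.
Combined weights (45% profit-interest units + 55% assessed value): Nwosu 0.2542; Orozco 0.4904; Andrade 0.2554.
Pro-rata amounts: Nwosu 21,023.97; Orozco 40,553.34; Andrade 21,122.70.
After rounding ($100): Nwosu $21,000; Orozco $40,600; Andrade $21,100. Sum = $82,700.
Sum already equals the total — no adjustment.

Nwosu: $21,000 | Orozco: $40,600 | Andrade: $21,100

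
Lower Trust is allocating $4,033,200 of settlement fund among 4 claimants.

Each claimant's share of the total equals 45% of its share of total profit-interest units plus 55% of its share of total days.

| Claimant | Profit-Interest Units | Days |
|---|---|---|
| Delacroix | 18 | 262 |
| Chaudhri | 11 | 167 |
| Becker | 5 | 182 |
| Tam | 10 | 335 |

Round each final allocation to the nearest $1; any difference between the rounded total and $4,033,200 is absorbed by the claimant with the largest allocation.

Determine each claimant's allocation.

Delacroix: $1,356,835 · Chaudhri: $845,331 · Becker: $633,012 · Tam: $1,198,022

Profit-interest units total 44; days total 946.
Blended shares (45% profit-interest units + 55% days): Delacroix 0.3364; Chaudhri 0.2096; Becker 0.1570; Tam 0.2970.
Pro-rata amounts: Delacroix 1,356,834.99; Chaudhri 845,330.58; Becker 633,012.02; Tam 1,198,022.41.
After rounding ($1): Delacroix $1,356,835; Chaudhri $845,331; Becker $633,012; Tam $1,198,022. Sum = $4,033,200.
No rounding difference to absorb.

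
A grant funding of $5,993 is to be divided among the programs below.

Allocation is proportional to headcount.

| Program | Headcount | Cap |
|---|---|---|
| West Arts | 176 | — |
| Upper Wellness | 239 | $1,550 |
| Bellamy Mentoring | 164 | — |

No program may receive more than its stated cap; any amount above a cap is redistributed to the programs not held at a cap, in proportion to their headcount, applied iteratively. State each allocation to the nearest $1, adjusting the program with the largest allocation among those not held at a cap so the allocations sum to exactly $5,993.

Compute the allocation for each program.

Sum of headcount: 579.
Pro-rata shares before constraints: West Arts 1,821.71; Upper Wellness 2,473.79; Bellamy Mentoring 1,697.499.
Capped: Upper Wellness ($1,550); remaining pool $4,443 reallocated over remaining headcount 340.
Redistributed shares: West Arts 2,299.91 → $2,300; Bellamy Mentoring 2,143.09 → $2,143.

West Arts: $2,300 · Upper Wellness: $1,550 · Bellamy Mentoring: $2,143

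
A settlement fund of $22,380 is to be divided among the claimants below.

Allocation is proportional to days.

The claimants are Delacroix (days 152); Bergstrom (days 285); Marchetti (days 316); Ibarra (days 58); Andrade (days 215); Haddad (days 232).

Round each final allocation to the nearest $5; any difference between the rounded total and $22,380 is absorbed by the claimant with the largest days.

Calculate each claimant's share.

Sum of days: 1,258.
Pro-rata amounts: Delacroix 152/1,258 × $22,380 = 2,704.10; Bergstrom 285/1,258 × $22,380 = 5,070.19; Marchetti 316/1,258 × $22,380 = 5,621.69; Ibarra 58/1,258 × $22,380 = 1,031.83; Andrade 215/1,258 × $22,380 = 3,824.88; Haddad 232/1,258 × $22,380 = 4,127.31.
After rounding ($5): Delacroix $2,705; Bergstrom $5,070; Marchetti $5,620; Ibarra $1,030; Andrade $3,825; Haddad $4,125. Sum = $22,375.
Difference $22,380 − $22,375 = +$5 applied to largest days (Marchetti): Marchetti becomes $5,625.

Delacroix: $2,705 | Bergstrom: $5,070 | Marchetti: $5,625 | Ibarra: $1,030 | Andrade: $3,825 | Haddad: $4,125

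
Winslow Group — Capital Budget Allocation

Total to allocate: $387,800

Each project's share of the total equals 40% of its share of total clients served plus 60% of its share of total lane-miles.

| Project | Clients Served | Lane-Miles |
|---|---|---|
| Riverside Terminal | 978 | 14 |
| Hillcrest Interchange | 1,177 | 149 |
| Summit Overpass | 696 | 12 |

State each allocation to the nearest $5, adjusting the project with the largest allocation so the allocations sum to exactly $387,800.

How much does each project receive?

Riverside Terminal: $71,825 · Hillcrest Interchange: $262,150 · Summit Overpass: $53,825

Clients served total 2,851; lane-miles total 175.
Combined weights (40% clients served + 60% lane-miles): Riverside Terminal 0.1852; Hillcrest Interchange 0.6760; Summit Overpass 0.1388.
Raw shares: Riverside Terminal 71,826.38; Hillcrest Interchange 262,149.77; Summit Overpass 53,823.85.
At nearest $5: Riverside Terminal $71,825; Hillcrest Interchange $262,150; Summit Overpass $53,825. Sum = $387,800.
Rounded total matches; no reconciliation needed.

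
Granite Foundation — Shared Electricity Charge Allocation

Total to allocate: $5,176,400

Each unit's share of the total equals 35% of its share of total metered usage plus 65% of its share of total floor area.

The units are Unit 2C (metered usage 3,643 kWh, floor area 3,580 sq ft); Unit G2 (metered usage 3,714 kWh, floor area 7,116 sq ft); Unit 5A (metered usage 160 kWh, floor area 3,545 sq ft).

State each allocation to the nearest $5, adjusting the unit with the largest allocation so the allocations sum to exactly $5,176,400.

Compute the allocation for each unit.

Unit 2C: $1,723,865 | Unit G2: $2,576,410 | Unit 5A: $876,125

Metered usage total 7,517; floor area total 14,241.
Combined weights (35% metered usage + 65% floor area): Unit 2C 0.3330; Unit G2 0.4977; Unit 5A 0.1693.
Proportional shares: Unit 2C 1,723,863.55; Unit G2 2,576,411.46; Unit 5A 876,124.99.
At nearest $5: Unit 2C $1,723,865; Unit G2 $2,576,410; Unit 5A $876,125. Sum = $5,176,400.
Rounded total matches; no reconciliation needed.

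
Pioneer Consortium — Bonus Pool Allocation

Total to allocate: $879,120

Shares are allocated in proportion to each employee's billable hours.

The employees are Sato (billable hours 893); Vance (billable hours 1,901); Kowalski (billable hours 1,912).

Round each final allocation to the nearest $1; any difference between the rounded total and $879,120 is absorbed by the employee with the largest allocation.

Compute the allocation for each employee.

Sato: $166,820 | Vance: $355,123 | Kowalski: $357,177

Total billable hours = 4,706.
Proportional shares: Sato 893/4,706 × $879,120 = 166,819.84; Vance 1,901/4,706 × $879,120 = 355,122.63; Kowalski 1,912/4,706 × $879,120 = 357,177.53.
Rounded to nearest $1: Sato $166,820; Vance $355,123; Kowalski $357,178. Sum = $879,121.
Difference $879,120 − $879,121 = −$1 applied to largest allocation (Kowalski): Kowalski becomes $357,177.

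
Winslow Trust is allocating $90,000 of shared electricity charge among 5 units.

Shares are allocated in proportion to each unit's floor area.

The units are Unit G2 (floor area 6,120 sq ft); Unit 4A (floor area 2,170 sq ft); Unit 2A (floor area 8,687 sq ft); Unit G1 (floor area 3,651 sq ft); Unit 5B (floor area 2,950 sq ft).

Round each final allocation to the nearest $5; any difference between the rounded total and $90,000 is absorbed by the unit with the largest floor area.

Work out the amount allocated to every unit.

Combined floor area = 6,120 + 2,170 + 8,687 + 3,651 + 2,950 = 23,578.
Proportional shares: Unit G2 23,360.76; Unit 4A 8,283.15; Unit 2A 33,159.30; Unit G1 13,936.30; Unit 5B 11,260.50.
Rounded to nearest $5: Unit G2 $23,360; Unit 4A $8,285; Unit 2A $33,160; Unit G1 $13,935; Unit 5B $11,260. Sum = $90,000.
No rounding difference to absorb.

Unit G2: $23,360 · Unit 4A: $8,285 · Unit 2A: $33,160 · Unit G1: $13,935 · Unit 5B: $11,260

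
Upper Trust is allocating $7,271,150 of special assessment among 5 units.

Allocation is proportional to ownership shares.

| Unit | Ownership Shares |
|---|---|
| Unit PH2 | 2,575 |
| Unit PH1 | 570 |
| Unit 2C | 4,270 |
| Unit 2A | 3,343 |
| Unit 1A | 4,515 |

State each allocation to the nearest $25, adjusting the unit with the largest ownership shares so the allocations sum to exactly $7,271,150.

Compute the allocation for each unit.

Unit PH2: $1,225,900; Unit PH1: $271,375; Unit 2C: $2,032,850; Unit 2A: $1,591,525; Unit 1A: $2,149,500

Ownership shares total: 2,575 + 570 + 4,270 + 3,343 + 4,515 = 15,273.
Proportional shares: Unit PH2 1,225,902.66; Unit PH1 271,364.86; Unit 2C 2,032,856.05; Unit 2A 1,591,531.10; Unit 1A 2,149,495.33.
Rounded to nearest $25: Unit PH2 $1,225,900; Unit PH1 $271,375; Unit 2C $2,032,850; Unit 2A $1,591,525; Unit 1A $2,149,500. Sum = $7,271,150.
Sum already equals the total — no adjustment.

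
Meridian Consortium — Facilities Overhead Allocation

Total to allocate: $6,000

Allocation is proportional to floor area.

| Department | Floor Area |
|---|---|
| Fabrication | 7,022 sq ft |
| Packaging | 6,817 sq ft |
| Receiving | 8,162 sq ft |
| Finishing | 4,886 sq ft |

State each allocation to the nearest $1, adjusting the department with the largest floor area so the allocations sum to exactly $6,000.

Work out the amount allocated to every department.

Fabrication: $1,567 | Packaging: $1,521 | Receiving: $1,822 | Finishing: $1,090

Combined floor area = 26,887.
Proportional shares: Fabrication 7,022/26,887 × $6,000 = 1,567.00; Packaging 6,817/26,887 × $6,000 = 1,521.26; Receiving 8,162/26,887 × $6,000 = 1,821.40; Finishing 4,886/26,887 × $6,000 = 1,090.34.
At nearest $1: Fabrication $1,567; Packaging $1,521; Receiving $1,821; Finishing $1,090. Sum = $5,999.
Difference $6,000 − $5,999 = +$1 applied to largest floor area (Receiving): Receiving becomes $1,822.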